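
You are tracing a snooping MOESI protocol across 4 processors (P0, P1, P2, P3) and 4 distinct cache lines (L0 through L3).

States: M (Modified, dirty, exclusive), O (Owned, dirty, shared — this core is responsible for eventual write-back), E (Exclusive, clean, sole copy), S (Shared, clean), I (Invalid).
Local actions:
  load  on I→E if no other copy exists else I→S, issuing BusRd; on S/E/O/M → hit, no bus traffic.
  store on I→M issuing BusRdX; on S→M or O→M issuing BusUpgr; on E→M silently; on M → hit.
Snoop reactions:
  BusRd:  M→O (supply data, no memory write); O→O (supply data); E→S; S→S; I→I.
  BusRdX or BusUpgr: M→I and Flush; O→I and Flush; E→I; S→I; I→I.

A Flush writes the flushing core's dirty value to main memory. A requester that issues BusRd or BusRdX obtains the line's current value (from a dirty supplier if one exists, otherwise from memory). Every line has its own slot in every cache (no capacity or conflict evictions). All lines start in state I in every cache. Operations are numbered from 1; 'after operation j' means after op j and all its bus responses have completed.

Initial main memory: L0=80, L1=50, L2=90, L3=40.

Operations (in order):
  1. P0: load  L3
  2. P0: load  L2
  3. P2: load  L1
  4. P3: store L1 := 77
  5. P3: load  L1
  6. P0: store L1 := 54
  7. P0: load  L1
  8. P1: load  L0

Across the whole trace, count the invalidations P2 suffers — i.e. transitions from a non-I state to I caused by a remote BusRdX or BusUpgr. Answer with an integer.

step 1: P0: load  L3  ⟶  EIII  (L3)  txn=BusRd  M[L3]=40
step 2: P0: load  L2  ⟶  EIII  (L2)  txn=BusRd  M[L2]=90
step 3: P2: load  L1  ⟶  IIEI  (L1)  txn=BusRd  M[L1]=50
step 4: P3: store L1 := 77  ⟶  IIIM  (L1)  txn=BusRdX  M[L1]=50
step 5: P3: load  L1  ⟶  IIIM  (L1)  txn=∅  M[L1]=50
step 6: P0: store L1 := 54  ⟶  MIII  (L1)  txn=BusRdX+Flush  M[L1]=77
step 7: P0: load  L1  ⟶  MIII  (L1)  txn=∅  M[L1]=77
step 8: P1: load  L0  ⟶  IEII  (L0)  txn=BusRd  M[L0]=80

invalidations = 1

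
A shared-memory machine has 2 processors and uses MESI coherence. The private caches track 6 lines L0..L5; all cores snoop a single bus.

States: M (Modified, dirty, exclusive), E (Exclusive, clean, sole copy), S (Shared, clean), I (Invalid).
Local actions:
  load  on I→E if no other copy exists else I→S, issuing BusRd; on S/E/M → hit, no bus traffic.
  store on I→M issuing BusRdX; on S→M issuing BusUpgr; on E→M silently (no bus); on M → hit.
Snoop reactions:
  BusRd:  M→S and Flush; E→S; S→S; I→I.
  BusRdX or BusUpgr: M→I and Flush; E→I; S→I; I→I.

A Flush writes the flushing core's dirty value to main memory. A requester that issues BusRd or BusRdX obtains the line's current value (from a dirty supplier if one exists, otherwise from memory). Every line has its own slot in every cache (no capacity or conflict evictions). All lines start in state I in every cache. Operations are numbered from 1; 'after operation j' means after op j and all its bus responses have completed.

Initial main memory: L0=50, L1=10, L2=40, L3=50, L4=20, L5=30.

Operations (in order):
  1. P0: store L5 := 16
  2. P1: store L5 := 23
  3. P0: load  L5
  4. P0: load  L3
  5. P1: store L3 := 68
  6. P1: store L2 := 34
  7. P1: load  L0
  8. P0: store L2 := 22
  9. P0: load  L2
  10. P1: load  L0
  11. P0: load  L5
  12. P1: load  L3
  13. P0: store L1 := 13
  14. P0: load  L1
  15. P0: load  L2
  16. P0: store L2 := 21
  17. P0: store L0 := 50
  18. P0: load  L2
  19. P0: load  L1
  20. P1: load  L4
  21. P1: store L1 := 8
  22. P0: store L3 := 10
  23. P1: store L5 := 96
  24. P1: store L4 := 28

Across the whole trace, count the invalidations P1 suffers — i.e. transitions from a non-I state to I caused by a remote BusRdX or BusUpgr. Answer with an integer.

step 1: P0: store L5 := 16  ⟶  MI  (L5)  txn=BusRdX  M[L5]=30
step 2: P1: store L5 := 23  ⟶  IM  (L5)  txn=BusRdX+Flush  M[L5]=16
step 3: P0: load  L5  ⟶  SS  (L5)  txn=BusRd+Flush  M[L5]=23
step 4: P0: load  L3  ⟶  EI  (L3)  txn=BusRd  M[L3]=50
step 5: P1: store L3 := 68  ⟶  IM  (L3)  txn=BusRdX  M[L3]=50
step 6: P1: store L2 := 34  ⟶  IM  (L2)  txn=BusRdX  M[L2]=40
step 7: P1: load  L0  ⟶  IE  (L0)  txn=BusRd  M[L0]=50
step 8: P0: store L2 := 22  ⟶  MI  (L2)  txn=BusRdX+Flush  M[L2]=34
step 9: P0: load  L2  ⟶  MI  (L2)  txn=∅  M[L2]=34
step 10: P1: load  L0  ⟶  IE  (L0)  txn=∅  M[L0]=50
step 11: P0: load  L5  ⟶  SS  (L5)  txn=∅  M[L5]=23
step 12: P1: load  L3  ⟶  IM  (L3)  txn=∅  M[L3]=50
step 13: P0: store L1 := 13  ⟶  MI  (L1)  txn=BusRdX  M[L1]=10
step 14: P0: load  L1  ⟶  MI  (L1)  txn=∅  M[L1]=10
step 15: P0: load  L2  ⟶  MI  (L2)  txn=∅  M[L2]=34
step 16: P0: store L2 := 21  ⟶  MI  (L2)  txn=∅  M[L2]=34
step 17: P0: store L0 := 50  ⟶  MI  (L0)  txn=BusRdX  M[L0]=50
step 18: P0: load  L2  ⟶  MI  (L2)  txn=∅  M[L2]=34
step 19: P0: load  L1  ⟶  MI  (L1)  txn=∅  M[L1]=10
step 20: P1: load  L4  ⟶  IE  (L4)  txn=BusRd  M[L4]=20
step 21: P1: store L1 := 8  ⟶  IM  (L1)  txn=BusRdX+Flush  M[L1]=13
step 22: P0: store L3 := 10  ⟶  MI  (L3)  txn=BusRdX+Flush  M[L3]=68
step 23: P1: store L5 := 96  ⟶  IM  (L5)  txn=BusUpgr  M[L5]=23
step 24: P1: store L4 := 28  ⟶  IM  (L4)  txn=∅  M[L4]=20

invalidations = 3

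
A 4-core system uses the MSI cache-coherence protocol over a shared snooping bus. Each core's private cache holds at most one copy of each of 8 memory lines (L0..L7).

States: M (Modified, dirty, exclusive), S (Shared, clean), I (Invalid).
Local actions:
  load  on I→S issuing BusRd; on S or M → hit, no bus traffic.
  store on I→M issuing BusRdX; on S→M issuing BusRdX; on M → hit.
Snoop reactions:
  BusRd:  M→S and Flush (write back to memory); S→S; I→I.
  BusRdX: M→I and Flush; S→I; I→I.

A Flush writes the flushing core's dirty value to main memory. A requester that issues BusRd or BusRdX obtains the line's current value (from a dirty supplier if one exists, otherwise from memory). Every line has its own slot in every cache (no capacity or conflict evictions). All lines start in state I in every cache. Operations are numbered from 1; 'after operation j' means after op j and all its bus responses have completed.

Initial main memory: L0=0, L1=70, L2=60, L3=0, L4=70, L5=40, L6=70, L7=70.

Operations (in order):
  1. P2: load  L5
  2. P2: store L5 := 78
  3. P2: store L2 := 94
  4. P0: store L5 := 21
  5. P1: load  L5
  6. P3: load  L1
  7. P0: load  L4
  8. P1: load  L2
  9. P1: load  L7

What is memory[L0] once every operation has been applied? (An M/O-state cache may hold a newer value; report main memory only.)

memory[L0] = 0

1. P2: load  L5  bus=[BusRd]  L5: P0=I P1=I P2=S P3=I  mem[L5]=40
2. P2: store L5 := 78  bus=[BusRdX]  L5: P0=I P1=I P2=M P3=I  mem[L5]=40
3. P2: store L2 := 94  bus=[BusRdX]  L2: P0=I P1=I P2=M P3=I  mem[L2]=60
4. P0: store L5 := 21  bus=[BusRdX,Flush]  L5: P0=M P1=I P2=I P3=I  mem[L5]=78
5. P1: load  L5  bus=[BusRd,Flush]  L5: P0=S P1=S P2=I P3=I  mem[L5]=21
6. P3: load  L1  bus=[BusRd]  L1: P0=I P1=I P2=I P3=S  mem[L1]=70
7. P0: load  L4  bus=[BusRd]  L4: P0=S P1=I P2=I P3=I  mem[L4]=70
8. P1: load  L2  bus=[BusRd,Flush]  L2: P0=I P1=S P2=S P3=I  mem[L2]=94
9. P1: load  L7  bus=[BusRd]  L7: P0=I P1=S P2=I P3=I  mem[L7]=70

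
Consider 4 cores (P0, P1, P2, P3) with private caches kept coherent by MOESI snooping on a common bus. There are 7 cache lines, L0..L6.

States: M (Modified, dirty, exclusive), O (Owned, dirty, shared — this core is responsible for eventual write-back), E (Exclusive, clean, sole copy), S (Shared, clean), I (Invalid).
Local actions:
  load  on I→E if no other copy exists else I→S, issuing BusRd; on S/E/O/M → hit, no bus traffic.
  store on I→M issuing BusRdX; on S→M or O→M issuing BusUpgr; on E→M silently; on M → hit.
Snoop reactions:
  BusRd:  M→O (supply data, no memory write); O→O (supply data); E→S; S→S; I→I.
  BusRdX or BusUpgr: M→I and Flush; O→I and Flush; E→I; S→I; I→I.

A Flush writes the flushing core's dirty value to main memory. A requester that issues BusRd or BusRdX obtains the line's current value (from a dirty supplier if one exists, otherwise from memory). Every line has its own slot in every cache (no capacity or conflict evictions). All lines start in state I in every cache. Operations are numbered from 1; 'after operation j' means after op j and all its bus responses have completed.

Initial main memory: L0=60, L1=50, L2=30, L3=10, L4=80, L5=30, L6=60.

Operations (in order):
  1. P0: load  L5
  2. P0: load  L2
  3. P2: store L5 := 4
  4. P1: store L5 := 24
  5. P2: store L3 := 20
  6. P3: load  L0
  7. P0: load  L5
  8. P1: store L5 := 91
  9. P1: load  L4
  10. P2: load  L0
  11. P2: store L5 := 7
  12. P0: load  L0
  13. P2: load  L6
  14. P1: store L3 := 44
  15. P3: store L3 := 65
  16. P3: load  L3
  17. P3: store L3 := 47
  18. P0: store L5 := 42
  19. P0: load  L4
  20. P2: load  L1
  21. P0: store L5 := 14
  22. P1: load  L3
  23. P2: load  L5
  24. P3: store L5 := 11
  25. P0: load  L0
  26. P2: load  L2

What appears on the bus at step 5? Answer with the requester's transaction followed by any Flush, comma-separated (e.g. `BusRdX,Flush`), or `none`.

bus = BusRdX

  op1 P0: load  L5 → E/I/I/I on L5; bus BusRd; mem=30
  op2 P0: load  L2 → E/I/I/I on L2; bus BusRd; mem=30
  op3 P2: store L5 := 4 → I/I/M/I on L5; bus BusRdX; mem=30
  op4 P1: store L5 := 24 → I/M/I/I on L5; bus BusRdX Flush; mem=4
  op5 P2: store L3 := 20 → I/I/M/I on L3; bus BusRdX; mem=10
  op6 P3: load  L0 → I/I/I/E on L0; bus BusRd; mem=60
  op7 P0: load  L5 → S/O/I/I on L5; bus BusRd; mem=4
  op8 P1: store L5 := 91 → I/M/I/I on L5; bus BusUpgr; mem=4
  op9 P1: load  L4 → I/E/I/I on L4; bus BusRd; mem=80
  op10 P2: load  L0 → I/I/S/S on L0; bus BusRd; mem=60
  op11 P2: store L5 := 7 → I/I/M/I on L5; bus BusRdX Flush; mem=91
  op12 P0: load  L0 → S/I/S/S on L0; bus BusRd; mem=60
  op13 P2: load  L6 → I/I/E/I on L6; bus BusRd; mem=60
  op14 P1: store L3 := 44 → I/M/I/I on L3; bus BusRdX Flush; mem=20
  op15 P3: store L3 := 65 → I/I/I/M on L3; bus BusRdX Flush; mem=44
  op16 P3: load  L3 → I/I/I/M on L3; bus (none); mem=44
  op17 P3: store L3 := 47 → I/I/I/M on L3; bus (none); mem=44
  op18 P0: store L5 := 42 → M/I/I/I on L5; bus BusRdX Flush; mem=7
  op19 P0: load  L4 → S/S/I/I on L4; bus BusRd; mem=80
  op20 P2: load  L1 → I/I/E/I on L1; bus BusRd; mem=50
  op21 P0: store L5 := 14 → M/I/I/I on L5; bus (none); mem=7
  op22 P1: load  L3 → I/S/I/O on L3; bus BusRd; mem=44
  op23 P2: load  L5 → O/I/S/I on L5; bus BusRd; mem=7
  op24 P3: store L5 := 11 → I/I/I/M on L5; bus BusRdX Flush; mem=14
  op25 P0: load  L0 → S/I/S/S on L0; bus (none); mem=60
  op26 P2: load  L2 → S/I/S/I on L2; bus BusRd; mem=30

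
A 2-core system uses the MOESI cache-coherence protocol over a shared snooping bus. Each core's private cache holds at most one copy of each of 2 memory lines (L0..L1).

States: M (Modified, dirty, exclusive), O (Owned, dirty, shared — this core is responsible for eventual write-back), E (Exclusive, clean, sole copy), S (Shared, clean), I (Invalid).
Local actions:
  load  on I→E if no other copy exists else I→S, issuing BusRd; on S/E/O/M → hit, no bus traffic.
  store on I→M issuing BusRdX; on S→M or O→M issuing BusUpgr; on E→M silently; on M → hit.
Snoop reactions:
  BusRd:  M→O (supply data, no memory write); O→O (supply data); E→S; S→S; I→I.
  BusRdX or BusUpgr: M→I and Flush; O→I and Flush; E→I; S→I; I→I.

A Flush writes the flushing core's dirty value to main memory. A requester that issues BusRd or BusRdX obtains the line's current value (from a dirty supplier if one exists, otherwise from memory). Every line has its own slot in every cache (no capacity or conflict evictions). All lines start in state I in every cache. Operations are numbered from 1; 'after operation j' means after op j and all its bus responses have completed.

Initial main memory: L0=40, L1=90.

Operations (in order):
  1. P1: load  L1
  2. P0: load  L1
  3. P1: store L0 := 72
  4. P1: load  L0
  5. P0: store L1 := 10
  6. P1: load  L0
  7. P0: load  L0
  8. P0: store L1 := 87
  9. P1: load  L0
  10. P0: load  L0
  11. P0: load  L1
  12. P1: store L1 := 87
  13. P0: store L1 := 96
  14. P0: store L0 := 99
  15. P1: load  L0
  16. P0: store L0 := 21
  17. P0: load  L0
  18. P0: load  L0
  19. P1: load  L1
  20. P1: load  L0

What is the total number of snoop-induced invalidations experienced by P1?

invalidations = 4

  op1 P1: load  L1 → I/E on L1; bus BusRd; mem=90
  op2 P0: load  L1 → S/S on L1; bus BusRd; mem=90
  op3 P1: store L0 := 72 → I/M on L0; bus BusRdX; mem=40
  op4 P1: load  L0 → I/M on L0; bus (none); mem=40
  op5 P0: store L1 := 10 → M/I on L1; bus BusUpgr; mem=90
  op6 P1: load  L0 → I/M on L0; bus (none); mem=40
  op7 P0: load  L0 → S/O on L0; bus BusRd; mem=40
  op8 P0: store L1 := 87 → M/I on L1; bus (none); mem=90
  op9 P1: load  L0 → S/O on L0; bus (none); mem=40
  op10 P0: load  L0 → S/O on L0; bus (none); mem=40
  op11 P0: load  L1 → M/I on L1; bus (none); mem=90
  op12 P1: store L1 := 87 → I/M on L1; bus BusRdX Flush; mem=87
  op13 P0: store L1 := 96 → M/I on L1; bus BusRdX Flush; mem=87
  op14 P0: store L0 := 99 → M/I on L0; bus BusUpgr Flush; mem=72
  op15 P1: load  L0 → O/S on L0; bus BusRd; mem=72
  op16 P0: store L0 := 21 → M/I on L0; bus BusUpgr; mem=72
  op17 P0: load  L0 → M/I on L0; bus (none); mem=72
  op18 P0: load  L0 → M/I on L0; bus (none); mem=72
  op19 P1: load  L1 → O/S on L1; bus BusRd; mem=87
  op20 P1: load  L0 → O/S on L0; bus BusRd; mem=72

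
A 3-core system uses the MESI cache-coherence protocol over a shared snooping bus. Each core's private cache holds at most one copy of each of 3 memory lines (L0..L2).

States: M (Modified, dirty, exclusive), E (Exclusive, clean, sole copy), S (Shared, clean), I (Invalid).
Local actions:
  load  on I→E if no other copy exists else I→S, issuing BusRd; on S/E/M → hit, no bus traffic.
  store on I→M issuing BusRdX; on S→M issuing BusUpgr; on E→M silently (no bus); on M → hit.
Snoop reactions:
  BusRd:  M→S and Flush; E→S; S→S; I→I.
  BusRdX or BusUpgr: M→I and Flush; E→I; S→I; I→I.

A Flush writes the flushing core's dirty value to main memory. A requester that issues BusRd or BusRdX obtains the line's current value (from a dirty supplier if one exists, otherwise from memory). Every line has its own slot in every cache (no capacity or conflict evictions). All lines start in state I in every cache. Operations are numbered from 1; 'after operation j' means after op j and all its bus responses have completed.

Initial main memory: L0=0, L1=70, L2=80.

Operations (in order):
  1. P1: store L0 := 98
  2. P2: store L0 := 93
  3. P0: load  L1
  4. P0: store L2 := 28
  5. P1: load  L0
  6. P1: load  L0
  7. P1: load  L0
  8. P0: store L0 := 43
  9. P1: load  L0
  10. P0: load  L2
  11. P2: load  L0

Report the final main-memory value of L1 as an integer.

[1] P1: store L0 := 98 | P0:I, P1:M(98), P2:I | bus: BusRdX
[2] P2: store L0 := 93 | P0:I, P1:I, P2:M(93) | bus: BusRdX,Flush
[3] P0: load  L1 | P0:E(70), P1:I, P2:I | bus: BusRd
[4] P0: store L2 := 28 | P0:M(28), P1:I, P2:I | bus: BusRdX
[5] P1: load  L0 | P0:I, P1:S(93), P2:S(93) | bus: BusRd,Flush
[6] P1: load  L0 | P0:I, P1:S(93), P2:S(93) | bus: none
[7] P1: load  L0 | P0:I, P1:S(93), P2:S(93) | bus: none
[8] P0: store L0 := 43 | P0:M(43), P1:I, P2:I | bus: BusRdX
[9] P1: load  L0 | P0:S(43), P1:S(43), P2:I | bus: BusRd,Flush
[10] P0: load  L2 | P0:M(28), P1:I, P2:I | bus: none
[11] P2: load  L0 | P0:S(43), P1:S(43), P2:S(43) | bus: BusRd

memory[L1] = 70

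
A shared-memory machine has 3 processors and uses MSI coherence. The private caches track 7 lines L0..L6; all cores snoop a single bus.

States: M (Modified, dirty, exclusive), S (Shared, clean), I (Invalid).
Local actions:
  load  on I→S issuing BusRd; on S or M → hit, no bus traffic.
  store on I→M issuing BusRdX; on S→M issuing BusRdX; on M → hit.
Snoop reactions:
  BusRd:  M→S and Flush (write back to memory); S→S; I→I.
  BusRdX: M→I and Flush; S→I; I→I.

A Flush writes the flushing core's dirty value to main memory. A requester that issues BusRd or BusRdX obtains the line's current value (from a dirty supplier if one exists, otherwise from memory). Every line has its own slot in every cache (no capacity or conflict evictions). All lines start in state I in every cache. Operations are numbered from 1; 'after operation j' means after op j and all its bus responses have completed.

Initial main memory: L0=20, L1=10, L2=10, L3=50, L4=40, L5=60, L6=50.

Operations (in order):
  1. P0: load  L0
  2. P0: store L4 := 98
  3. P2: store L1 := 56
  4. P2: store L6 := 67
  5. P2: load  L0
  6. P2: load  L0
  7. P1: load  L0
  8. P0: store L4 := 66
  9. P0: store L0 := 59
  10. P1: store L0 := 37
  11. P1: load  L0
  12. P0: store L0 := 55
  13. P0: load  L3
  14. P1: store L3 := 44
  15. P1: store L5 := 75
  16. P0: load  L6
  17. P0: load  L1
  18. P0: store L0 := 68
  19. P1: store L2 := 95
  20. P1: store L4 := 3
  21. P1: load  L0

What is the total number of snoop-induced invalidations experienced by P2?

step 1: P0: load  L0  ⟶  SII  (L0)  txn=BusRd  M[L0]=20
step 2: P0: store L4 := 98  ⟶  MII  (L4)  txn=BusRdX  M[L4]=40
step 3: P2: store L1 := 56  ⟶  IIM  (L1)  txn=BusRdX  M[L1]=10
step 4: P2: store L6 := 67  ⟶  IIM  (L6)  txn=BusRdX  M[L6]=50
step 5: P2: load  L0  ⟶  SIS  (L0)  txn=BusRd  M[L0]=20
step 6: P2: load  L0  ⟶  SIS  (L0)  txn=∅  M[L0]=20
step 7: P1: load  L0  ⟶  SSS  (L0)  txn=BusRd  M[L0]=20
step 8: P0: store L4 := 66  ⟶  MII  (L4)  txn=∅  M[L4]=40
step 9: P0: store L0 := 59  ⟶  MII  (L0)  txn=BusRdX  M[L0]=20
step 10: P1: store L0 := 37  ⟶  IMI  (L0)  txn=BusRdX+Flush  M[L0]=59
step 11: P1: load  L0  ⟶  IMI  (L0)  txn=∅  M[L0]=59
step 12: P0: store L0 := 55  ⟶  MII  (L0)  txn=BusRdX+Flush  M[L0]=37
step 13: P0: load  L3  ⟶  SII  (L3)  txn=BusRd  M[L3]=50
step 14: P1: store L3 := 44  ⟶  IMI  (L3)  txn=BusRdX  M[L3]=50
step 15: P1: store L5 := 75  ⟶  IMI  (L5)  txn=BusRdX  M[L5]=60
step 16: P0: load  L6  ⟶  SIS  (L6)  txn=BusRd+Flush  M[L6]=67
step 17: P0: load  L1  ⟶  SIS  (L1)  txn=BusRd+Flush  M[L1]=56
step 18: P0: store L0 := 68  ⟶  MII  (L0)  txn=∅  M[L0]=37
step 19: P1: store L2 := 95  ⟶  IMI  (L2)  txn=BusRdX  M[L2]=10
step 20: P1: store L4 := 3  ⟶  IMI  (L4)  txn=BusRdX+Flush  M[L4]=66
step 21: P1: load  L0  ⟶  SSI  (L0)  txn=BusRd+Flush  M[L0]=68

invalidations = 1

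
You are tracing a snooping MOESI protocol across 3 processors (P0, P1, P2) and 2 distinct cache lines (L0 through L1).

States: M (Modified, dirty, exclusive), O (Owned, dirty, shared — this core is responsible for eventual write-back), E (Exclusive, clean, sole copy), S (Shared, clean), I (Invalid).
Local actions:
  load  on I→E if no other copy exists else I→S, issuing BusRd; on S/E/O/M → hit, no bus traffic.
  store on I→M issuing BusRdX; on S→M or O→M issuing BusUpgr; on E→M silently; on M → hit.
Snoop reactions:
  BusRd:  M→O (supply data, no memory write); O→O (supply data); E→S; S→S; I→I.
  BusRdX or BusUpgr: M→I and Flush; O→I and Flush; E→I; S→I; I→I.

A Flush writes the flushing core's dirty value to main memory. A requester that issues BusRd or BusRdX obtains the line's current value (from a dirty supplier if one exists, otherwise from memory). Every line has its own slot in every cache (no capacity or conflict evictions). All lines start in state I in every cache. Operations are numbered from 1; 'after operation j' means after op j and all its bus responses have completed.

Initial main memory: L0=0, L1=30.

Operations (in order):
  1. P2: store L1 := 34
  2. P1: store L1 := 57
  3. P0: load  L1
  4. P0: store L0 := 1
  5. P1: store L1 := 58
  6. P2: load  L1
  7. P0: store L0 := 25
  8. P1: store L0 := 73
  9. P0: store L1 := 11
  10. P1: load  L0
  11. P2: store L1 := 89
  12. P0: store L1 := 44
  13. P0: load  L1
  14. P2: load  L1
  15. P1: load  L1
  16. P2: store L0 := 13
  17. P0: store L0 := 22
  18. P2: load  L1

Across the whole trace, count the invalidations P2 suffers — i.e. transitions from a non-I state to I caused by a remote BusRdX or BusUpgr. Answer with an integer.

1. P2: store L1 := 34  bus=[BusRdX]  L1: P0=I P1=I P2=M  mem[L1]=30
2. P1: store L1 := 57  bus=[BusRdX,Flush]  L1: P0=I P1=M P2=I  mem[L1]=34
3. P0: load  L1  bus=[BusRd]  L1: P0=S P1=O P2=I  mem[L1]=34
4. P0: store L0 := 1  bus=[BusRdX]  L0: P0=M P1=I P2=I  mem[L0]=0
5. P1: store L1 := 58  bus=[BusUpgr]  L1: P0=I P1=M P2=I  mem[L1]=34
6. P2: load  L1  bus=[BusRd]  L1: P0=I P1=O P2=S  mem[L1]=34
7. P0: store L0 := 25  bus=[-]  L0: P0=M P1=I P2=I  mem[L0]=0
8. P1: store L0 := 73  bus=[BusRdX,Flush]  L0: P0=I P1=M P2=I  mem[L0]=25
9. P0: store L1 := 11  bus=[BusRdX,Flush]  L1: P0=M P1=I P2=I  mem[L1]=58
10. P1: load  L0  bus=[-]  L0: P0=I P1=M P2=I  mem[L0]=25
11. P2: store L1 := 89  bus=[BusRdX,Flush]  L1: P0=I P1=I P2=M  mem[L1]=11
12. P0: store L1 := 44  bus=[BusRdX,Flush]  L1: P0=M P1=I P2=I  mem[L1]=89
13. P0: load  L1  bus=[-]  L1: P0=M P1=I P2=I  mem[L1]=89
14. P2: load  L1  bus=[BusRd]  L1: P0=O P1=I P2=S  mem[L1]=89
15. P1: load  L1  bus=[BusRd]  L1: P0=O P1=S P2=S  mem[L1]=89
16. P2: store L0 := 13  bus=[BusRdX,Flush]  L0: P0=I P1=I P2=M  mem[L0]=73
17. P0: store L0 := 22  bus=[BusRdX,Flush]  L0: P0=M P1=I P2=I  mem[L0]=13
18. P2: load  L1  bus=[-]  L1: P0=O P1=S P2=S  mem[L1]=89

invalidations = 4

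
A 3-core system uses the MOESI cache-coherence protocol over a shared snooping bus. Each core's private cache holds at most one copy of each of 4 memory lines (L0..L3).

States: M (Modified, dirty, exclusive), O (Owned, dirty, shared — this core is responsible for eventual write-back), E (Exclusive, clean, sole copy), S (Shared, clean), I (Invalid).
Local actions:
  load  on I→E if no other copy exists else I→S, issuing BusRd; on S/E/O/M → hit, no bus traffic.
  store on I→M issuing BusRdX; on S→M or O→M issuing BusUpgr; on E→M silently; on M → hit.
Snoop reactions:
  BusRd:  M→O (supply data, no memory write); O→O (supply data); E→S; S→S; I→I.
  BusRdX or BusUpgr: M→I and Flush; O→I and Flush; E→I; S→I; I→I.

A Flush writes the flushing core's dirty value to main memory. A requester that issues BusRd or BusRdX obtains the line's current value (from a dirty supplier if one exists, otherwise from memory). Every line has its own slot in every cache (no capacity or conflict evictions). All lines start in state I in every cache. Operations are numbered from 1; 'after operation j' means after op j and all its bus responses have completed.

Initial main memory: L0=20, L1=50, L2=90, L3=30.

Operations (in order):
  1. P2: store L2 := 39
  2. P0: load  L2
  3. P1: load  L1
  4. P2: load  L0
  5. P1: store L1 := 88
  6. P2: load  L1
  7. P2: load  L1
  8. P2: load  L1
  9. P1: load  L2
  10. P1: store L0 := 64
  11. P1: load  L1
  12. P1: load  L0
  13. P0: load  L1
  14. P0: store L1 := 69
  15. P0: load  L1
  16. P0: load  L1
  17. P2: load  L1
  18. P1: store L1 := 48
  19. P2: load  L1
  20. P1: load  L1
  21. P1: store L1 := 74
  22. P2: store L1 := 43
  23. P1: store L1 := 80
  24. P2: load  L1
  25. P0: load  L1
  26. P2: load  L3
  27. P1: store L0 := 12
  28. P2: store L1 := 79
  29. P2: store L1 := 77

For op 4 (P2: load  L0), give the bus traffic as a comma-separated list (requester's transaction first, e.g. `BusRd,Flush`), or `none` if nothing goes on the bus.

bus = BusRd

  op1 P2: store L2 := 39 → I/I/M on L2; bus BusRdX; mem=90
  op2 P0: load  L2 → S/I/O on L2; bus BusRd; mem=90
  op3 P1: load  L1 → I/E/I on L1; bus BusRd; mem=50
  op4 P2: load  L0 → I/I/E on L0; bus BusRd; mem=20
  op5 P1: store L1 := 88 → I/M/I on L1; bus (none); mem=50
  op6 P2: load  L1 → I/O/S on L1; bus BusRd; mem=50
  op7 P2: load  L1 → I/O/S on L1; bus (none); mem=50
  op8 P2: load  L1 → I/O/S on L1; bus (none); mem=50
  op9 P1: load  L2 → S/S/O on L2; bus BusRd; mem=90
  op10 P1: store L0 := 64 → I/M/I on L0; bus BusRdX; mem=20
  op11 P1: load  L1 → I/O/S on L1; bus (none); mem=50
  op12 P1: load  L0 → I/M/I on L0; bus (none); mem=20
  op13 P0: load  L1 → S/O/S on L1; bus BusRd; mem=50
  op14 P0: store L1 := 69 → M/I/I on L1; bus BusUpgr Flush; mem=88
  op15 P0: load  L1 → M/I/I on L1; bus (none); mem=88
  op16 P0: load  L1 → M/I/I on L1; bus (none); mem=88
  op17 P2: load  L1 → O/I/S on L1; bus BusRd; mem=88
  op18 P1: store L1 := 48 → I/M/I on L1; bus BusRdX Flush; mem=69
  op19 P2: load  L1 → I/O/S on L1; bus BusRd; mem=69
  op20 P1: load  L1 → I/O/S on L1; bus (none); mem=69
  op21 P1: store L1 := 74 → I/M/I on L1; bus BusUpgr; mem=69
  op22 P2: store L1 := 43 → I/I/M on L1; bus BusRdX Flush; mem=74
  op23 P1: store L1 := 80 → I/M/I on L1; bus BusRdX Flush; mem=43
  op24 P2: load  L1 → I/O/S on L1; bus BusRd; mem=43
  op25 P0: load  L1 → S/O/S on L1; bus BusRd; mem=43
  op26 P2: load  L3 → I/I/E on L3; bus BusRd; mem=30
  op27 P1: store L0 := 12 → I/M/I on L0; bus (none); mem=20
  op28 P2: store L1 := 79 → I/I/M on L1; bus BusUpgr Flush; mem=80
  op29 P2: store L1 := 77 → I/I/M on L1; bus (none); mem=80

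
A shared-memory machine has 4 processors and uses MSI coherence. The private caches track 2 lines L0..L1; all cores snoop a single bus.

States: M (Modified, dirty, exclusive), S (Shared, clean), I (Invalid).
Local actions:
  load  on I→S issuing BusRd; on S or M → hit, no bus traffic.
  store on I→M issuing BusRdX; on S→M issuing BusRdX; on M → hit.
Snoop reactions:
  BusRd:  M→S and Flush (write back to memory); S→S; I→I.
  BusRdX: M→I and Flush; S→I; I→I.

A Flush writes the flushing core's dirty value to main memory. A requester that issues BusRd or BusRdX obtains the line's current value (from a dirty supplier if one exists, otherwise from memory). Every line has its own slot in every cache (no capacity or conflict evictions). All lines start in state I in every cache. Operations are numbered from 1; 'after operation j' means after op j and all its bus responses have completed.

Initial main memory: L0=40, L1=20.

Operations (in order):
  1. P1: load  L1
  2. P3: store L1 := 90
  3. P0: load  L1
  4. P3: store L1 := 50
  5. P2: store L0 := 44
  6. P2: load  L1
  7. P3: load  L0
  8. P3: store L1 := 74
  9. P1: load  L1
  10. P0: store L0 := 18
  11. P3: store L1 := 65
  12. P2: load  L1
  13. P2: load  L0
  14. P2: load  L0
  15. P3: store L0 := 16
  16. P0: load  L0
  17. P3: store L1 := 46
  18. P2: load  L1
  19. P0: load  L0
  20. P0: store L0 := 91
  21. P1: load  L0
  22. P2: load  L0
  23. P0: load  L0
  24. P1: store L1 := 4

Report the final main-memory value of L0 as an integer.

1. P1: load  L1  bus=[BusRd]  L1: P0=I P1=S P2=I P3=I  mem[L1]=20
2. P3: store L1 := 90  bus=[BusRdX]  L1: P0=I P1=I P2=I P3=M  mem[L1]=20
3. P0: load  L1  bus=[BusRd,Flush]  L1: P0=S P1=I P2=I P3=S  mem[L1]=90
4. P3: store L1 := 50  bus=[BusRdX]  L1: P0=I P1=I P2=I P3=M  mem[L1]=90
5. P2: store L0 := 44  bus=[BusRdX]  L0: P0=I P1=I P2=M P3=I  mem[L0]=40
6. P2: load  L1  bus=[BusRd,Flush]  L1: P0=I P1=I P2=S P3=S  mem[L1]=50
7. P3: load  L0  bus=[BusRd,Flush]  L0: P0=I P1=I P2=S P3=S  mem[L0]=44
8. P3: store L1 := 74  bus=[BusRdX]  L1: P0=I P1=I P2=I P3=M  mem[L1]=50
9. P1: load  L1  bus=[BusRd,Flush]  L1: P0=I P1=S P2=I P3=S  mem[L1]=74
10. P0: store L0 := 18  bus=[BusRdX]  L0: P0=M P1=I P2=I P3=I  mem[L0]=44
11. P3: store L1 := 65  bus=[BusRdX]  L1: P0=I P1=I P2=I P3=M  mem[L1]=74
12. P2: load  L1  bus=[BusRd,Flush]  L1: P0=I P1=I P2=S P3=S  mem[L1]=65
13. P2: load  L0  bus=[BusRd,Flush]  L0: P0=S P1=I P2=S P3=I  mem[L0]=18
14. P2: load  L0  bus=[-]  L0: P0=S P1=I P2=S P3=I  mem[L0]=18
15. P3: store L0 := 16  bus=[BusRdX]  L0: P0=I P1=I P2=I P3=M  mem[L0]=18
16. P0: load  L0  bus=[BusRd,Flush]  L0: P0=S P1=I P2=I P3=S  mem[L0]=16
17. P3: store L1 := 46  bus=[BusRdX]  L1: P0=I P1=I P2=I P3=M  mem[L1]=65
18. P2: load  L1  bus=[BusRd,Flush]  L1: P0=I P1=I P2=S P3=S  mem[L1]=46
19. P0: load  L0  bus=[-]  L0: P0=S P1=I P2=I P3=S  mem[L0]=16
20. P0: store L0 := 91  bus=[BusRdX]  L0: P0=M P1=I P2=I P3=I  mem[L0]=16
21. P1: load  L0  bus=[BusRd,Flush]  L0: P0=S P1=S P2=I P3=I  mem[L0]=91
22. P2: load  L0  bus=[BusRd]  L0: P0=S P1=S P2=S P3=I  mem[L0]=91
23. P0: load  L0  bus=[-]  L0: P0=S P1=S P2=S P3=I  mem[L0]=91
24. P1: store L1 := 4  bus=[BusRdX]  L1: P0=I P1=M P2=I P3=I  mem[L1]=46

memory[L0] = 91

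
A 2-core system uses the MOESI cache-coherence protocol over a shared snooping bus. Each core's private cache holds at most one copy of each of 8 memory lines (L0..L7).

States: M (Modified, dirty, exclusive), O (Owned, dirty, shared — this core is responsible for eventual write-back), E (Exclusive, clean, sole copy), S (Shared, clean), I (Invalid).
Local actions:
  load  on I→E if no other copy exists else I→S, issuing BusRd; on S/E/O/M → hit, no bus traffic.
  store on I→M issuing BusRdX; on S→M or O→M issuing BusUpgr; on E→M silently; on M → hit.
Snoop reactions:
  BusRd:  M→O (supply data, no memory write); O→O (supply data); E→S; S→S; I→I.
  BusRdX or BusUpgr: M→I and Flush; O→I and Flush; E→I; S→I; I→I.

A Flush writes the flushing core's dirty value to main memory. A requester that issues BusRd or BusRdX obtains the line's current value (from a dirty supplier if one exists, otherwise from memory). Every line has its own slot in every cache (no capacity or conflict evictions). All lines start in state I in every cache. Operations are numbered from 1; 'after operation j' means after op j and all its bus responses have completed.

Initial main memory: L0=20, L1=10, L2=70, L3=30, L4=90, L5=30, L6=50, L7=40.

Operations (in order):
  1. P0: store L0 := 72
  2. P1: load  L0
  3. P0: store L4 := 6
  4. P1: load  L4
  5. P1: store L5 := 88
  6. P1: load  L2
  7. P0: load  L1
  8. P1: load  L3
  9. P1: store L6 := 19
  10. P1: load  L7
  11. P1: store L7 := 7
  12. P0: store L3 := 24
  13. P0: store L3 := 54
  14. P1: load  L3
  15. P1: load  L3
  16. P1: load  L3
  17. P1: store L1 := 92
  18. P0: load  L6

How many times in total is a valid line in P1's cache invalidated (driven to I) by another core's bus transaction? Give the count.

invalidations = 1

1. P0: store L0 := 72  bus=[BusRdX]  L0: P0=M P1=I  mem[L0]=20
2. P1: load  L0  bus=[BusRd]  L0: P0=O P1=S  mem[L0]=20
3. P0: store L4 := 6  bus=[BusRdX]  L4: P0=M P1=I  mem[L4]=90
4. P1: load  L4  bus=[BusRd]  L4: P0=O P1=S  mem[L4]=90
5. P1: store L5 := 88  bus=[BusRdX]  L5: P0=I P1=M  mem[L5]=30
6. P1: load  L2  bus=[BusRd]  L2: P0=I P1=E  mem[L2]=70
7. P0: load  L1  bus=[BusRd]  L1: P0=E P1=I  mem[L1]=10
8. P1: load  L3  bus=[BusRd]  L3: P0=I P1=E  mem[L3]=30
9. P1: store L6 := 19  bus=[BusRdX]  L6: P0=I P1=M  mem[L6]=50
10. P1: load  L7  bus=[BusRd]  L7: P0=I P1=E  mem[L7]=40
11. P1: store L7 := 7  bus=[-]  L7: P0=I P1=M  mem[L7]=40
12. P0: store L3 := 24  bus=[BusRdX]  L3: P0=M P1=I  mem[L3]=30
13. P0: store L3 := 54  bus=[-]  L3: P0=M P1=I  mem[L3]=30
14. P1: load  L3  bus=[BusRd]  L3: P0=O P1=S  mem[L3]=30
15. P1: load  L3  bus=[-]  L3: P0=O P1=S  mem[L3]=30
16. P1: load  L3  bus=[-]  L3: P0=O P1=S  mem[L3]=30
17. P1: store L1 := 92  bus=[BusRdX]  L1: P0=I P1=M  mem[L1]=10
18. P0: load  L6  bus=[BusRd]  L6: P0=S P1=O  mem[L6]=50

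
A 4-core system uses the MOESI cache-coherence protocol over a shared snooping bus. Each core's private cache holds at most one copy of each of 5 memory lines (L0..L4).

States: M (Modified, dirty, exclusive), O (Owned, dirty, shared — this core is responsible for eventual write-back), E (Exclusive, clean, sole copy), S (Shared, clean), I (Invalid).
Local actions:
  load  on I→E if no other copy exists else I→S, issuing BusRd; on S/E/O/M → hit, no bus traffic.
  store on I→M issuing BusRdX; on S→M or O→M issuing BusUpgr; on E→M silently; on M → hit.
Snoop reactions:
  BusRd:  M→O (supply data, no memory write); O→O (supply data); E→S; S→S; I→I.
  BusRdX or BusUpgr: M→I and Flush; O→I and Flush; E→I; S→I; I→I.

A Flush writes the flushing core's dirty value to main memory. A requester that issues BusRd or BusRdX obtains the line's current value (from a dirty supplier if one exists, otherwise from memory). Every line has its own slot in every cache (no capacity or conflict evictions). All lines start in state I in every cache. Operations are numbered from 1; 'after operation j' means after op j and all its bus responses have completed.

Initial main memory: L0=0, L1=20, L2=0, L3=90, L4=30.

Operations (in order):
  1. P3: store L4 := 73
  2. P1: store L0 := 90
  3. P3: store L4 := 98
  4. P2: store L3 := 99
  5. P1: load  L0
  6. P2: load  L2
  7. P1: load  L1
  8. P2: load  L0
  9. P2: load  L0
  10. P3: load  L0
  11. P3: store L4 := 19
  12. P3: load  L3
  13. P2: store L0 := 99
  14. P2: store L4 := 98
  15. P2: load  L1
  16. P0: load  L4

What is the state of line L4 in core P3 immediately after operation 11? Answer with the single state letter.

1. P3: store L4 := 73  bus=[BusRdX]  L4: P0=I P1=I P2=I P3=M  mem[L4]=30
2. P1: store L0 := 90  bus=[BusRdX]  L0: P0=I P1=M P2=I P3=I  mem[L0]=0
3. P3: store L4 := 98  bus=[-]  L4: P0=I P1=I P2=I P3=M  mem[L4]=30
4. P2: store L3 := 99  bus=[BusRdX]  L3: P0=I P1=I P2=M P3=I  mem[L3]=90
5. P1: load  L0  bus=[-]  L0: P0=I P1=M P2=I P3=I  mem[L0]=0
6. P2: load  L2  bus=[BusRd]  L2: P0=I P1=I P2=E P3=I  mem[L2]=0
7. P1: load  L1  bus=[BusRd]  L1: P0=I P1=E P2=I P3=I  mem[L1]=20
8. P2: load  L0  bus=[BusRd]  L0: P0=I P1=O P2=S P3=I  mem[L0]=0
9. P2: load  L0  bus=[-]  L0: P0=I P1=O P2=S P3=I  mem[L0]=0
10. P3: load  L0  bus=[BusRd]  L0: P0=I P1=O P2=S P3=S  mem[L0]=0
11. P3: store L4 := 19  bus=[-]  L4: P0=I P1=I P2=I P3=M  mem[L4]=30
12. P3: load  L3  bus=[BusRd]  L3: P0=I P1=I P2=O P3=S  mem[L3]=90
13. P2: store L0 := 99  bus=[BusUpgr,Flush]  L0: P0=I P1=I P2=M P3=I  mem[L0]=90
14. P2: store L4 := 98  bus=[BusRdX,Flush]  L4: P0=I P1=I P2=M P3=I  mem[L4]=19
15. P2: load  L1  bus=[BusRd]  L1: P0=I P1=S P2=S P3=I  mem[L1]=20
16. P0: load  L4  bus=[BusRd]  L4: P0=S P1=I P2=O P3=I  mem[L4]=19

state = M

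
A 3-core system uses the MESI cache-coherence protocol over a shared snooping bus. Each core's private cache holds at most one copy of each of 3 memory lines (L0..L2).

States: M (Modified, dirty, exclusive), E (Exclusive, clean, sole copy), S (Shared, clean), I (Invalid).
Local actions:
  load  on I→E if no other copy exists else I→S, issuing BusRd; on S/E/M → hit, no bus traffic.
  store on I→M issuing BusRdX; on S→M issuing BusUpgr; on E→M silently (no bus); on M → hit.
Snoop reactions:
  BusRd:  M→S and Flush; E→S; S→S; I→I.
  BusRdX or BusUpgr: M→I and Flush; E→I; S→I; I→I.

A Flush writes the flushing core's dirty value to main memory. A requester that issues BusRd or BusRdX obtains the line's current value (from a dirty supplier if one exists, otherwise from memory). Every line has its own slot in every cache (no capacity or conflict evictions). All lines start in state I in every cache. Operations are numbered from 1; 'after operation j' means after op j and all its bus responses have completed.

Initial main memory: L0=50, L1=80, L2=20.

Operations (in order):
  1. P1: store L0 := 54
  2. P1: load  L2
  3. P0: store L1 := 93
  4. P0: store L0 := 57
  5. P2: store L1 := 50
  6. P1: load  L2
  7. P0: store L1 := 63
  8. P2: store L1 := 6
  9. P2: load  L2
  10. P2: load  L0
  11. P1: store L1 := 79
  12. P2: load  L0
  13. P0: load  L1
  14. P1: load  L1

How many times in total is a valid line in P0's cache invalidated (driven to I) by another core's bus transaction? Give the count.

1. P1: store L0 := 54  bus=[BusRdX]  L0: P0=I P1=M P2=I  mem[L0]=50
2. P1: load  L2  bus=[BusRd]  L2: P0=I P1=E P2=I  mem[L2]=20
3. P0: store L1 := 93  bus=[BusRdX]  L1: P0=M P1=I P2=I  mem[L1]=80
4. P0: store L0 := 57  bus=[BusRdX,Flush]  L0: P0=M P1=I P2=I  mem[L0]=54
5. P2: store L1 := 50  bus=[BusRdX,Flush]  L1: P0=I P1=I P2=M  mem[L1]=93
6. P1: load  L2  bus=[-]  L2: P0=I P1=E P2=I  mem[L2]=20
7. P0: store L1 := 63  bus=[BusRdX,Flush]  L1: P0=M P1=I P2=I  mem[L1]=50
8. P2: store L1 := 6  bus=[BusRdX,Flush]  L1: P0=I P1=I P2=M  mem[L1]=63
9. P2: load  L2  bus=[BusRd]  L2: P0=I P1=S P2=S  mem[L2]=20
10. P2: load  L0  bus=[BusRd,Flush]  L0: P0=S P1=I P2=S  mem[L0]=57
11. P1: store L1 := 79  bus=[BusRdX,Flush]  L1: P0=I P1=M P2=I  mem[L1]=6
12. P2: load  L0  bus=[-]  L0: P0=S P1=I P2=S  mem[L0]=57
13. P0: load  L1  bus=[BusRd,Flush]  L1: P0=S P1=S P2=I  mem[L1]=79
14. P1: load  L1  bus=[-]  L1: P0=S P1=S P2=I  mem[L1]=79

invalidations = 2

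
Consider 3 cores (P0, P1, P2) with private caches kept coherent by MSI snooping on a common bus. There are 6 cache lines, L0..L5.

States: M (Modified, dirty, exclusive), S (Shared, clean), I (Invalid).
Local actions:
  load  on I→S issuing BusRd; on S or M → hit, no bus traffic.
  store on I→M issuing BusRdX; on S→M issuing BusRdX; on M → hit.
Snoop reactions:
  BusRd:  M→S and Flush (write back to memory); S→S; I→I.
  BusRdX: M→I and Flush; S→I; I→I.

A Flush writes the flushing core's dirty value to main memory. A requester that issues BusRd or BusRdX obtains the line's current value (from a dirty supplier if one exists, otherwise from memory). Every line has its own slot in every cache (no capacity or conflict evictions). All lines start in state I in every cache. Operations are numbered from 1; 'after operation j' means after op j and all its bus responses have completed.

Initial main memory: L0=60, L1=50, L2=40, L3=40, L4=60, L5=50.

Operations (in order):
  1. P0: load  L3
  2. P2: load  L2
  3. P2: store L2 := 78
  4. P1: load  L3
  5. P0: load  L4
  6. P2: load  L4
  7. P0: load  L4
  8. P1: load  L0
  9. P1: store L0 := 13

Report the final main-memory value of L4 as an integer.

[1] P0: load  L3 | P0:S(40), P1:I, P2:I | bus: BusRd
[2] P2: load  L2 | P0:I, P1:I, P2:S(40) | bus: BusRd
[3] P2: store L2 := 78 | P0:I, P1:I, P2:M(78) | bus: BusRdX
[4] P1: load  L3 | P0:S(40), P1:S(40), P2:I | bus: BusRd
[5] P0: load  L4 | P0:S(60), P1:I, P2:I | bus: BusRd
[6] P2: load  L4 | P0:S(60), P1:I, P2:S(60) | bus: BusRd
[7] P0: load  L4 | P0:S(60), P1:I, P2:S(60) | bus: none
[8] P1: load  L0 | P0:I, P1:S(60), P2:I | bus: BusRd
[9] P1: store L0 := 13 | P0:I, P1:M(13), P2:I | bus: BusRdX

memory[L4] = 60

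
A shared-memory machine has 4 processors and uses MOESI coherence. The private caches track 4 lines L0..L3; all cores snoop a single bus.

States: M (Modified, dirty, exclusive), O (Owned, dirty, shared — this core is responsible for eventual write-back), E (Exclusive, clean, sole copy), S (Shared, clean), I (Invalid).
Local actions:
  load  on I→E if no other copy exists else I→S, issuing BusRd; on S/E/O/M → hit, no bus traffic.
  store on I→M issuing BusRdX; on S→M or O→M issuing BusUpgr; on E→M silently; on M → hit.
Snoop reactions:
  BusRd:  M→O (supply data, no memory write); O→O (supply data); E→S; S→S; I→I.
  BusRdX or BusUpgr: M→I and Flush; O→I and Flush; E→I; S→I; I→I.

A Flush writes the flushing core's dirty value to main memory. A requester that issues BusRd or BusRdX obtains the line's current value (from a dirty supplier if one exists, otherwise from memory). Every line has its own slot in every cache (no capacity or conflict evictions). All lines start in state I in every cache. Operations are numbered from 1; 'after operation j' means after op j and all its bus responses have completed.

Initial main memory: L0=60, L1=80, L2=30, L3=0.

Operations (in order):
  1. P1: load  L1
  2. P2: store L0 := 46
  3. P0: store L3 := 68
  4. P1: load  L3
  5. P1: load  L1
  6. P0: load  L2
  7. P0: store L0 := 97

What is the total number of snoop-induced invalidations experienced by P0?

invalidations = 0

step 1: P1: load  L1  ⟶  IEII  (L1)  txn=BusRd  M[L1]=80
step 2: P2: store L0 := 46  ⟶  IIMI  (L0)  txn=BusRdX  M[L0]=60
step 3: P0: store L3 := 68  ⟶  MIII  (L3)  txn=BusRdX  M[L3]=0
step 4: P1: load  L3  ⟶  OSII  (L3)  txn=BusRd  M[L3]=0
step 5: P1: load  L1  ⟶  IEII  (L1)  txn=∅  M[L1]=80
step 6: P0: load  L2  ⟶  EIII  (L2)  txn=BusRd  M[L2]=30
step 7: P0: store L0 := 97  ⟶  MIII  (L0)  txn=BusRdX+Flush  M[L0]=46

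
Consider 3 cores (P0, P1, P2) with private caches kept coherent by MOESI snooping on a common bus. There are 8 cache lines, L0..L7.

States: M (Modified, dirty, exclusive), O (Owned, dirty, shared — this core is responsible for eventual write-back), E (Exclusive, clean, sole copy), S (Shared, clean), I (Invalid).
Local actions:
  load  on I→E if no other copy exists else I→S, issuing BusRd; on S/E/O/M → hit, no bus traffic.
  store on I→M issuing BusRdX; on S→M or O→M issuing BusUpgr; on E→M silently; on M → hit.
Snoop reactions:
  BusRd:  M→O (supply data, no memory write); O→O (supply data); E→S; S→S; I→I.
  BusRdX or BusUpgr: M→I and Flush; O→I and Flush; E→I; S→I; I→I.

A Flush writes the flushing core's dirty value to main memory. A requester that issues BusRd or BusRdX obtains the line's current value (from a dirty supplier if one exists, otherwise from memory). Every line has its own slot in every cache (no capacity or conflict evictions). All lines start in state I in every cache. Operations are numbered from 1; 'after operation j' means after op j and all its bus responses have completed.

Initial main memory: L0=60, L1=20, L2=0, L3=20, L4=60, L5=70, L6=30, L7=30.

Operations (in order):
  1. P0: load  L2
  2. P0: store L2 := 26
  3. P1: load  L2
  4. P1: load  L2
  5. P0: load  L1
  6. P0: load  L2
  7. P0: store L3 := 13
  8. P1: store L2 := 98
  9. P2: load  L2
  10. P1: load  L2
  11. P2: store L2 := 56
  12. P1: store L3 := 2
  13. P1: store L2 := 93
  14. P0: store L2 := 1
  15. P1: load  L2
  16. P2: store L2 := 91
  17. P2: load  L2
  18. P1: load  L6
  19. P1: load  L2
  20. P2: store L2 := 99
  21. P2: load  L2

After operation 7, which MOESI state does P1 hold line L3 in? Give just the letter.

state = I

[1] P0: load  L2 | P0:E(0), P1:I, P2:I | bus: BusRd
[2] P0: store L2 := 26 | P0:M(26), P1:I, P2:I | bus: none
[3] P1: load  L2 | P0:O(26), P1:S(26), P2:I | bus: BusRd
[4] P1: load  L2 | P0:O(26), P1:S(26), P2:I | bus: none
[5] P0: load  L1 | P0:E(20), P1:I, P2:I | bus: BusRd
[6] P0: load  L2 | P0:O(26), P1:S(26), P2:I | bus: none
[7] P0: store L3 := 13 | P0:M(13), P1:I, P2:I | bus: BusRdX
[8] P1: store L2 := 98 | P0:I, P1:M(98), P2:I | bus: BusUpgr,Flush
[9] P2: load  L2 | P0:I, P1:O(98), P2:S(98) | bus: BusRd
[10] P1: load  L2 | P0:I, P1:O(98), P2:S(98) | bus: none
[11] P2: store L2 := 56 | P0:I, P1:I, P2:M(56) | bus: BusUpgr,Flush
[12] P1: store L3 := 2 | P0:I, P1:M(2), P2:I | bus: BusRdX,Flush
[13] P1: store L2 := 93 | P0:I, P1:M(93), P2:I | bus: BusRdX,Flush
[14] P0: store L2 := 1 | P0:M(1), P1:I, P2:I | bus: BusRdX,Flush
[15] P1: load  L2 | P0:O(1), P1:S(1), P2:I | bus: BusRd
[16] P2: store L2 := 91 | P0:I, P1:I, P2:M(91) | bus: BusRdX,Flush
[17] P2: load  L2 | P0:I, P1:I, P2:M(91) | bus: none
[18] P1: load  L6 | P0:I, P1:E(30), P2:I | bus: BusRd
[19] P1: load  L2 | P0:I, P1:S(91), P2:O(91) | bus: BusRd
[20] P2: store L2 := 99 | P0:I, P1:I, P2:M(99) | bus: BusUpgr
[21] P2: load  L2 | P0:I, P1:I, P2:M(99) | bus: none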